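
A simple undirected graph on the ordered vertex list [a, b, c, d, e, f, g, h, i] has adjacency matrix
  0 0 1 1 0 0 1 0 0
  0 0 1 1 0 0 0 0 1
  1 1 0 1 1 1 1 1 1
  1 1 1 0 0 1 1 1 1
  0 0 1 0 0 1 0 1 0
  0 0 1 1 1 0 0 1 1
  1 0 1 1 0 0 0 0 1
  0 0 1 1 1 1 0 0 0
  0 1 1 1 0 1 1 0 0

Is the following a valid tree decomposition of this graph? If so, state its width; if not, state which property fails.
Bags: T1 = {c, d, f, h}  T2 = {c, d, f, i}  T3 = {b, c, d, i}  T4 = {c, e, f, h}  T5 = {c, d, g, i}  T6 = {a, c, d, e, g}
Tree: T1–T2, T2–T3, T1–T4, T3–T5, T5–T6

A tree decomposition must satisfy three properties: every vertex lies in some bag; for every edge, both endpoints lie together in some bag; and for every vertex, the bags containing it form a connected subtree. Here bags containing vertex e are not connected in the tree, so the decomposition is invalid.

No — bags containing vertex e are not connected in the tree.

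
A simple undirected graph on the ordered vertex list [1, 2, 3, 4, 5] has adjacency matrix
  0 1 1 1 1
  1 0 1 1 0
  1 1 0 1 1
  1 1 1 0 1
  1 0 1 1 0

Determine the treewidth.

A width-3 tree decomposition is:
Bags: B1 = {1, 2, 3, 4}  B2 = {1, 3, 4, 5}
Tree: B1–B2
Every bag has size at most 4, so the width is 4 − 1 = 3 and tw(G) ≤ 3. On the other hand G contains the 4-clique {1, 2, 3, 4}. A clique must lie in a single bag of any decomposition, so no decomposition can have width below 3. Hence tw(G) = 3 exactly.

3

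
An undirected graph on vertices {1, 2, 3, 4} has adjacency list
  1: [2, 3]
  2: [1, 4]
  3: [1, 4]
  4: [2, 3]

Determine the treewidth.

A width-2 tree decomposition is:
Bags: B1 = {1, 2, 3}  B2 = {2, 3, 4}
Tree: B1–B2
The largest bag has 3 vertices, giving width 2; this decomposition certifies tw(G) ≤ 2. Since 2–1–3–4–2 is a cycle in G, G is not acyclic. Forests are exactly the graphs of treewidth ≤ 1, so tw(G) ≥ 2. Combining the bounds, tw(G) = 2.

2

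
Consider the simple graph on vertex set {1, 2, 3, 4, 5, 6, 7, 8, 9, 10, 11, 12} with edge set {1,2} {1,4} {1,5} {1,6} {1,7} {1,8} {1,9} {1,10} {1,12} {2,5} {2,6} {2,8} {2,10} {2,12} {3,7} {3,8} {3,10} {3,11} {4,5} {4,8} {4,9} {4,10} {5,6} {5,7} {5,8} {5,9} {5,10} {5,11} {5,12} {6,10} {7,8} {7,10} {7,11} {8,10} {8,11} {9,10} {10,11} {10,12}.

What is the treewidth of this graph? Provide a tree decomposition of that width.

Treewidth 4.
Bags: B1 = {1, 5, 7, 8, 10}  B2 = {1, 2, 5, 8, 10}  B3 = {1, 4, 5, 8, 10}  B4 = {5, 7, 8, 10, 11}  B5 = {1, 2, 5, 10, 12}  B6 = {3, 7, 8, 10, 11}  B7 = {1, 2, 5, 6, 10}  B8 = {1, 4, 5, 9, 10}
Tree: B1–B2, B2–B3, B1–B4, B2–B5, B4–B6, B5–B7, B3–B8

Each bag holds 5 vertices, so the decomposition has width 4, which upper-bounds the treewidth. On the other hand G contains the 5-clique {3, 7, 8, 10, 11}. A clique must lie in a single bag of any decomposition, so no decomposition can have width below 4. Hence tw(G) = 4 exactly.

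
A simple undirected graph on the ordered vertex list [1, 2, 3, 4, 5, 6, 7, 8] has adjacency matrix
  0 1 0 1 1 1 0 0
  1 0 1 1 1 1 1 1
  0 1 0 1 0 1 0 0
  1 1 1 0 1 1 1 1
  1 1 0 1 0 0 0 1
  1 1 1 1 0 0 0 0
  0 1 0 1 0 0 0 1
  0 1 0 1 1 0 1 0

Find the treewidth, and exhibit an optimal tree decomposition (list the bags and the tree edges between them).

Treewidth 3.
Bags: B1 = {1, 2, 4, 5}  B2 = {2, 4, 5, 8}  B3 = {1, 2, 4, 6}  B4 = {2, 3, 4, 6}  B5 = {2, 4, 7, 8}
Tree: B1–B2, B1–B3, B3–B4, B2–B5

The largest bag has 4 vertices, giving width 3; this decomposition certifies tw(G) ≤ 3. On the other hand G contains the 4-clique {2, 4, 5, 8}. A clique must lie in a single bag of any decomposition, so no decomposition can have width below 3. Combining the bounds, tw(G) = 3.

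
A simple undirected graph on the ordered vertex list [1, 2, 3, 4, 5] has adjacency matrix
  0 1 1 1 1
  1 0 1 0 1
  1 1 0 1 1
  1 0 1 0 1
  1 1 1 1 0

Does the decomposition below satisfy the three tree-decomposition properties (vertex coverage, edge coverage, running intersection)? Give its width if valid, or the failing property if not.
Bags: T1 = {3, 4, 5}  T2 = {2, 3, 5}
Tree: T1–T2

No — vertex 1 appears in no bag.

A tree decomposition must satisfy three properties: every vertex lies in some bag; for every edge, both endpoints lie together in some bag; and for every vertex, the bags containing it form a connected subtree. Here vertex 1 appears in no bag, so the decomposition is invalid.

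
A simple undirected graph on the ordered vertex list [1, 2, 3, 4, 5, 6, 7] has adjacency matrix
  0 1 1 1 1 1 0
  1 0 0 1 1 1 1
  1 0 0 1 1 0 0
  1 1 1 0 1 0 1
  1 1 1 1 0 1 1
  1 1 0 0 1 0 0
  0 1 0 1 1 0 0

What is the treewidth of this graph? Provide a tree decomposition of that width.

Treewidth 3.
One optimal decomposition is:
Bags: B1 = {1, 2, 5, 6}  B2 = {1, 2, 4, 5}  B3 = {2, 4, 5, 7}  B4 = {1, 3, 4, 5}
Tree: B1–B2, B2–B3, B2–B4

Each bag holds 4 vertices, so the decomposition has width 3, which upper-bounds the treewidth. On the other hand G contains the 4-clique {1, 2, 4, 5}. A clique must lie in a single bag of any decomposition, so no decomposition can have width below 3. The upper and lower bounds meet at 3, so that is the treewidth.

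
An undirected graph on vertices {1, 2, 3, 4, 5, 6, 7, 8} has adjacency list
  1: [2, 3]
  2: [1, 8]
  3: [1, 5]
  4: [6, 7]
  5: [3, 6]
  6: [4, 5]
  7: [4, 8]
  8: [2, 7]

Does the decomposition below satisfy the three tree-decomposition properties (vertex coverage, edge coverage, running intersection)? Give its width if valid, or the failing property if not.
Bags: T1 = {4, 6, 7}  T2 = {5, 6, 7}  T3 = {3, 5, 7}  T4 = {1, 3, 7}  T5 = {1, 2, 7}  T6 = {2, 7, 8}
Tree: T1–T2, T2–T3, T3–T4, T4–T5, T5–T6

Every vertex of G appears in some bag (union = {1, 2, 3, 4, 5, 6, 7, 8}); every edge is covered by a bag; and for each vertex v the set of bags containing v is connected in the bag tree. The decomposition is therefore valid. The largest bag has 3 vertices, so the width is 2.

Yes; width 2.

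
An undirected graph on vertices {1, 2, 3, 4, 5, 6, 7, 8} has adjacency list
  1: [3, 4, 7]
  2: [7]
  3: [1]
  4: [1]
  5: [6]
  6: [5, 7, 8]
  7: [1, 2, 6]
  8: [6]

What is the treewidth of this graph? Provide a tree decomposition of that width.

Treewidth 1.
One such decomposition:
Bags: B1 = {6, 7}  B2 = {1, 7}  B3 = {1, 3}  B4 = {1, 4}  B5 = {2, 7}  B6 = {6, 8}  B7 = {5, 6}
Tree: B1–B2, B2–B3, B2–B4, B2–B5, B1–B6, B6–B7

Each bag holds 2 vertices, so the decomposition has width 1, which upper-bounds the treewidth. Any graph with an edge has treewidth ≥ 1, and G has the edge 7–6. The upper and lower bounds meet at 1, so that is the treewidth.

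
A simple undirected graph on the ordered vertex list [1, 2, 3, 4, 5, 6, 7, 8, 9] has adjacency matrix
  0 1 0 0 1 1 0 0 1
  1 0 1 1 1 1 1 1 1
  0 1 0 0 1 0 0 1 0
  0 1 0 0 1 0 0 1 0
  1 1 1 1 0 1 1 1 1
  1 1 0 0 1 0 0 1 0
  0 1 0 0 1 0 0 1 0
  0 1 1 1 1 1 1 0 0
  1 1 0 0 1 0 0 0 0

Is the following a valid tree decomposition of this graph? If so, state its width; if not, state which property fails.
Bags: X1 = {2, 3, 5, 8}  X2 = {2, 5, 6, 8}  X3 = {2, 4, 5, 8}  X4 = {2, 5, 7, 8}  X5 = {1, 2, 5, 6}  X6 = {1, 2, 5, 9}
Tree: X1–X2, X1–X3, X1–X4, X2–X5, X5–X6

Vertex coverage: the bags together contain {1, 2, 3, 4, 5, 6, 7, 8, 9}, the full vertex set. Edge coverage: each edge of G has both endpoints in at least one bag. Running intersection: for every vertex, the bags containing it form a connected subtree. All three properties hold, so this is a valid tree decomposition of width max|bag| − 1 = 3, and hence tw(G) ≤ 3.

Yes; width 3.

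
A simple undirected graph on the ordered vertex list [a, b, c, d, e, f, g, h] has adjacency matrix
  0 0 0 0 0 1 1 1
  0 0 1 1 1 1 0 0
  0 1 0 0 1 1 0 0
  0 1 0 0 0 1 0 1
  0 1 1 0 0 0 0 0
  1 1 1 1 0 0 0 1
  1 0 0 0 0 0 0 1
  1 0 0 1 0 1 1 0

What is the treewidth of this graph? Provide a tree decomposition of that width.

Treewidth 2.
Bags: B1 = {a, f, h}  B2 = {d, f, h}  B3 = {b, d, f}  B4 = {b, c, f}  B5 = {a, g, h}  B6 = {b, c, e}
Tree: B1–B2, B2–B3, B3–B4, B1–B5, B4–B6

Every bag has size at most 3, so the width is 3 − 1 = 2 and tw(G) ≤ 2. For the lower bound, the 3 vertices {a, g, h} are pairwise adjacent, and any tree decomposition puts a clique entirely inside one bag — forcing width ≥ 2. Combining the bounds, tw(G) = 2.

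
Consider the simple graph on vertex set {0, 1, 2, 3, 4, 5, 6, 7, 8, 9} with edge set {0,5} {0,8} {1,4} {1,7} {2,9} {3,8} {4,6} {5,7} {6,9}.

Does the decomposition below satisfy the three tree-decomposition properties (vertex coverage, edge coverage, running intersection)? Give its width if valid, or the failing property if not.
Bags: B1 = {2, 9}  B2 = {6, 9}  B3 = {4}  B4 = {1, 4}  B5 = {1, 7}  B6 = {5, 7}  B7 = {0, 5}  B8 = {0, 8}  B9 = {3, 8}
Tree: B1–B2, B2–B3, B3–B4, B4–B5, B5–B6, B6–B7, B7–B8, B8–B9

A tree decomposition must satisfy three properties: every vertex lies in some bag; for every edge, both endpoints lie together in some bag; and for every vertex, the bags containing it form a connected subtree. Here edge (6,4) lies in no bag, so the decomposition is invalid.

No — edge (6,4) lies in no bag.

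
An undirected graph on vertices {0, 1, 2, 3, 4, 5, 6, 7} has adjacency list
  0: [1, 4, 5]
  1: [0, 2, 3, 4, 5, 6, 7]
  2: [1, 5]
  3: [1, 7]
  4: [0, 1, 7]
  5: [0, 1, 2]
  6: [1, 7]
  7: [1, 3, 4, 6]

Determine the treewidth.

A width-2 tree decomposition is:
Bags: B1 = {1, 4, 7}  B2 = {0, 1, 4}  B3 = {1, 6, 7}  B4 = {0, 1, 5}  B5 = {1, 2, 5}  B6 = {1, 3, 7}
Tree: B1–B2, B1–B3, B2–B4, B4–B5, B3–B6
Every bag has size at most 3, so the width is 3 − 1 = 2 and tw(G) ≤ 2. For the lower bound, the 3 vertices {0, 1, 4} are pairwise adjacent, and any tree decomposition puts a clique entirely inside one bag — forcing width ≥ 2. Combining the bounds, tw(G) = 2.

2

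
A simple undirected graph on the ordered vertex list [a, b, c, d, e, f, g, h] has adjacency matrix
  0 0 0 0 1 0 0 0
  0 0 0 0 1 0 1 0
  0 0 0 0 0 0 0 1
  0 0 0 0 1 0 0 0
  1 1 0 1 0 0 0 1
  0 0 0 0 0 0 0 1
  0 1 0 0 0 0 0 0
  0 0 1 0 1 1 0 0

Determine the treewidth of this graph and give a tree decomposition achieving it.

Treewidth 1.
One such decomposition:
Bags: B1 = {a, e}  B2 = {b, e}  B3 = {e, h}  B4 = {f, h}  B5 = {d, e}  B6 = {b, g}  B7 = {c, h}
Tree: B1–B2, B2–B3, B3–B4, B3–B5, B2–B6, B3–B7

Every bag has size at most 2, so the width is 2 − 1 = 1 and tw(G) ≤ 1. Any graph with an edge has treewidth ≥ 1, and G has the edge a–e. Combining the bounds, tw(G) = 1.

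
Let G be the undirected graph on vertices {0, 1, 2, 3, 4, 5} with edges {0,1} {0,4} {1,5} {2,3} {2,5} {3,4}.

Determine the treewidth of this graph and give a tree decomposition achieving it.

The largest bag has 3 vertices, giving width 2; this decomposition certifies tw(G) ≤ 2. For the lower bound, G contains the cycle 3–4–0–1–5–2–3, so G is not a forest; only forests have treewidth ≤ 1, hence tw(G) ≥ 2. Hence tw(G) = 2 exactly.

Treewidth 2.
One such decomposition:
Bags: B1 = {0, 3, 4}  B2 = {0, 1, 3}  B3 = {1, 3, 5}  B4 = {2, 3, 5}
Tree: B1–B2, B2–B3, B3–B4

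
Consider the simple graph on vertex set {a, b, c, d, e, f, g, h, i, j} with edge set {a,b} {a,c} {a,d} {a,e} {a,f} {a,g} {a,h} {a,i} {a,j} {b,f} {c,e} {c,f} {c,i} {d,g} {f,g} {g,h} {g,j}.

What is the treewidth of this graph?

2

A width-2 tree decomposition is:
Bags: B1 = {a, g, h}  B2 = {a, f, g}  B3 = {a, c, f}  B4 = {a, d, g}  B5 = {a, g, j}  B6 = {a, b, f}  B7 = {a, c, i}  B8 = {a, c, e}
Tree: B1–B2, B2–B3, B2–B4, B1–B5, B3–B6, B3–B7, B7–B8
Every bag has size at most 3, so the width is 3 − 1 = 2 and tw(G) ≤ 2. Conversely, {a, d, g} is a clique of size 3, and the vertices of any clique must share a bag in every tree decomposition; so some bag has ≥ 3 vertices and tw(G) ≥ 2. Combining the bounds, tw(G) = 2.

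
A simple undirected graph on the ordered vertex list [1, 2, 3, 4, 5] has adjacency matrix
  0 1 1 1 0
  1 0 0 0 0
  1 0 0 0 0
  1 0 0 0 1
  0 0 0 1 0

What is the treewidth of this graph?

A width-1 tree decomposition is:
Bags: B1 = {1, 3}  B2 = {1, 4}  B3 = {1, 2}  B4 = {4, 5}
Tree: B1–B2, B1–B3, B2–B4
The largest bag has 2 vertices, giving width 1; this decomposition certifies tw(G) ≤ 1. Any graph with an edge has treewidth ≥ 1, and G has the edge 1–3. Combining the bounds, tw(G) = 1.

1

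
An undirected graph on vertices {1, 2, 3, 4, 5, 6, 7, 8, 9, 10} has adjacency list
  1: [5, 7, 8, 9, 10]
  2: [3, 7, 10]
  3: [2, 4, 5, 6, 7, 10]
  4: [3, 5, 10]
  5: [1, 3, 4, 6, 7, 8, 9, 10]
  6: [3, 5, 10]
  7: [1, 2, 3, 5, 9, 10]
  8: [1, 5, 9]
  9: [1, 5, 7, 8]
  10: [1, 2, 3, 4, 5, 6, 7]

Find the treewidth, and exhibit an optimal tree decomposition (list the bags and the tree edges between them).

Every bag has size at most 4, so the width is 4 − 1 = 3 and tw(G) ≤ 3. On the other hand G contains the 4-clique {2, 3, 7, 10}. A clique must lie in a single bag of any decomposition, so no decomposition can have width below 3. The upper and lower bounds meet at 3, so that is the treewidth.

Treewidth 3.
Bags: B1 = {1, 5, 7, 9}  B2 = {1, 5, 7, 10}  B3 = {3, 5, 7, 10}  B4 = {3, 4, 5, 10}  B5 = {2, 3, 7, 10}  B6 = {1, 5, 8, 9}  B7 = {3, 5, 6, 10}
Tree: B1–B2, B2–B3, B3–B4, B3–B5, B1–B6, B4–B7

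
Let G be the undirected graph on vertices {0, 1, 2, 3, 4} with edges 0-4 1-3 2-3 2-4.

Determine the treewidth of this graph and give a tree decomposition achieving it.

Treewidth 1.
Bags: B1 = {0, 4}  B2 = {2, 4}  B3 = {2, 3}  B4 = {1, 3}
Tree: B1–B2, B2–B3, B3–B4

The largest bag has 2 vertices, giving width 1; this decomposition certifies tw(G) ≤ 1. Since G has at least one edge (e.g. 0–4), it is not an edgeless graph, so tw(G) ≥ 1. Therefore the treewidth is 1.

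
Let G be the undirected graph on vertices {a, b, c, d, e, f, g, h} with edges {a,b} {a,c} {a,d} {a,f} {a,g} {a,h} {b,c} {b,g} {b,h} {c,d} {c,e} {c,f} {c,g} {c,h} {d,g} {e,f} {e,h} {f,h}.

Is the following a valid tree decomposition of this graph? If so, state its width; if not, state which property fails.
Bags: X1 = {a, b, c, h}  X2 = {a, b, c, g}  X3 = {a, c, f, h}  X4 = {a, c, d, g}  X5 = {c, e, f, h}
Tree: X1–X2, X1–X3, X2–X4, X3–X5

Yes; width 3.

Every vertex of G appears in some bag (union = {a, b, c, d, e, f, g, h}); every edge is covered by a bag; and for each vertex v the set of bags containing v is connected in the bag tree. The decomposition is therefore valid. The largest bag has 4 vertices, so the width is 3.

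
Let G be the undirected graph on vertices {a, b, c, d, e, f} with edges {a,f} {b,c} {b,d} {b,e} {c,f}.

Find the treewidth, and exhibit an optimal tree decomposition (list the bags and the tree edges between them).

Each bag holds 2 vertices, so the decomposition has width 1, which upper-bounds the treewidth. Any graph with an edge has treewidth ≥ 1, and G has the edge f–a. Therefore the treewidth is 1.

Treewidth 1.
One such decomposition:
Bags: B1 = {a, f}  B2 = {c, f}  B3 = {b, c}  B4 = {b, e}  B5 = {b, d}
Tree: B1–B2, B2–B3, B3–B4, B3–B5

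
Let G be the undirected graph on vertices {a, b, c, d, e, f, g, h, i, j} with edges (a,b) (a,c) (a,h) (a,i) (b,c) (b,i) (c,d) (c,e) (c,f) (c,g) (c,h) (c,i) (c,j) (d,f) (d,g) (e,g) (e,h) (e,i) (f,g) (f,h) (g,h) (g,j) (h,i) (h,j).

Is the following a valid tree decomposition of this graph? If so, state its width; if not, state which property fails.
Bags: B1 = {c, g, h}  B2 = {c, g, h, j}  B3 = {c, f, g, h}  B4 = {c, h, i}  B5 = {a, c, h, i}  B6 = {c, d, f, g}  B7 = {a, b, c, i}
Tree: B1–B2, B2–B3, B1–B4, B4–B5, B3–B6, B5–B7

No — vertex e appears in no bag.

A tree decomposition must satisfy three properties: every vertex lies in some bag; for every edge, both endpoints lie together in some bag; and for every vertex, the bags containing it form a connected subtree. Here vertex e appears in no bag, so the decomposition is invalid.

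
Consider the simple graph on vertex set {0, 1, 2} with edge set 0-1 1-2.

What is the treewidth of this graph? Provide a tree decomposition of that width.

The largest bag has 2 vertices, giving width 1; this decomposition certifies tw(G) ≤ 1. G has an edge, so its treewidth is at least 1. Hence tw(G) = 1 exactly.

Treewidth 1.
One such decomposition:
Bags: B1 = {1, 2}  B2 = {0, 1}
Tree: B1–B2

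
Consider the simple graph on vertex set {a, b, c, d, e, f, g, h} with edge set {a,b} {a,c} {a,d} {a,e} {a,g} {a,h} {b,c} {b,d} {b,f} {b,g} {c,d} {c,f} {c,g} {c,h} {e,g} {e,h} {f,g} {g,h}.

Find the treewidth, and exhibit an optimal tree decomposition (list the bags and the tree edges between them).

The largest bag has 4 vertices, giving width 3; this decomposition certifies tw(G) ≤ 3. On the other hand G contains the 4-clique {a, b, c, d}. A clique must lie in a single bag of any decomposition, so no decomposition can have width below 3. The upper and lower bounds meet at 3, so that is the treewidth.

Treewidth 3.
One optimal decomposition is:
Bags: B1 = {a, b, c, g}  B2 = {a, b, c, d}  B3 = {a, c, g, h}  B4 = {a, e, g, h}  B5 = {b, c, f, g}
Tree: B1–B2, B1–B3, B3–B4, B1–B5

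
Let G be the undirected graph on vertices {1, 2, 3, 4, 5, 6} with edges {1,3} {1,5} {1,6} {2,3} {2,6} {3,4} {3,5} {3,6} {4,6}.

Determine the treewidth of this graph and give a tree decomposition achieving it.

The largest bag has 3 vertices, giving width 2; this decomposition certifies tw(G) ≤ 2. For the lower bound, the 3 vertices {1, 3, 5} are pairwise adjacent, and any tree decomposition puts a clique entirely inside one bag — forcing width ≥ 2. Therefore the treewidth is 2.

Treewidth 2.
Bags: B1 = {1, 3, 6}  B2 = {2, 3, 6}  B3 = {1, 3, 5}  B4 = {3, 4, 6}
Tree: B1–B2, B1–B3, B1–B4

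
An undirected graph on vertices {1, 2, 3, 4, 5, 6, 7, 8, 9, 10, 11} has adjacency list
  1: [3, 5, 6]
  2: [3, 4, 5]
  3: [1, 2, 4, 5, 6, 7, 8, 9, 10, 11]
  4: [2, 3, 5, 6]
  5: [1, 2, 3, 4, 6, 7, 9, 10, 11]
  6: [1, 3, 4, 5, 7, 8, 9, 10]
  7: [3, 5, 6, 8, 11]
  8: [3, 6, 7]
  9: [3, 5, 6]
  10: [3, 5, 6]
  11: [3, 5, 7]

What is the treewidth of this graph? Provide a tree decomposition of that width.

The largest bag has 4 vertices, giving width 3; this decomposition certifies tw(G) ≤ 3. Conversely, {3, 6, 7, 8} is a clique of size 4, and the vertices of any clique must share a bag in every tree decomposition; so some bag has ≥ 4 vertices and tw(G) ≥ 3. Therefore the treewidth is 3.

Treewidth 3.
One such decomposition:
Bags: B1 = {1, 3, 5, 6}  B2 = {3, 5, 6, 10}  B3 = {3, 5, 6, 7}  B4 = {3, 4, 5, 6}  B5 = {3, 5, 6, 9}  B6 = {2, 3, 4, 5}  B7 = {3, 5, 7, 11}  B8 = {3, 6, 7, 8}
Tree: B1–B2, B2–B3, B1–B4, B1–B5, B4–B6, B3–B7, B3–B8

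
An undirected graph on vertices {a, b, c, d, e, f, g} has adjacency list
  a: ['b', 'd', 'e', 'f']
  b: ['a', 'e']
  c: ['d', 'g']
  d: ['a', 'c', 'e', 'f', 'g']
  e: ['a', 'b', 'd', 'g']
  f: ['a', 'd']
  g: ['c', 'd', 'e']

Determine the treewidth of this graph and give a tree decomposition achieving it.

Treewidth 2.
Bags: B1 = {a, d, e}  B2 = {a, b, e}  B3 = {d, e, g}  B4 = {a, d, f}  B5 = {c, d, g}
Tree: B1–B2, B1–B3, B1–B4, B3–B5

Each bag holds 3 vertices, so the decomposition has width 2, which upper-bounds the treewidth. Conversely, {d, e, g} is a clique of size 3, and the vertices of any clique must share a bag in every tree decomposition; so some bag has ≥ 3 vertices and tw(G) ≥ 2. The upper and lower bounds meet at 2, so that is the treewidth.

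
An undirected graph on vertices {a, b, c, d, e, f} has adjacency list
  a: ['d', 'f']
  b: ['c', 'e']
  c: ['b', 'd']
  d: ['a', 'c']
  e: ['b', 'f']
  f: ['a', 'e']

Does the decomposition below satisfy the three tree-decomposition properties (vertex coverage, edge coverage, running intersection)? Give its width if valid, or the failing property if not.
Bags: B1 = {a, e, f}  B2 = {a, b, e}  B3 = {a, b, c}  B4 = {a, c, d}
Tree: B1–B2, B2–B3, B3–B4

Yes; width 2.

Vertex coverage: the bags together contain {a, b, c, d, e, f}, the full vertex set. Edge coverage: each edge of G has both endpoints in at least one bag. Running intersection: for every vertex, the bags containing it form a connected subtree. All three properties hold, so this is a valid tree decomposition of width max|bag| − 1 = 2, and hence tw(G) ≤ 2.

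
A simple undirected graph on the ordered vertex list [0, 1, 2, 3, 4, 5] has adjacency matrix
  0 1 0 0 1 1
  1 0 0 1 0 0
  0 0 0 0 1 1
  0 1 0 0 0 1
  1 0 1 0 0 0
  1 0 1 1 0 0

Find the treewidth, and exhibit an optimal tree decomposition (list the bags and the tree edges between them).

Treewidth 2.
One such decomposition:
Bags: B1 = {0, 2, 4}  B2 = {0, 2, 5}  B3 = {0, 1, 5}  B4 = {1, 3, 5}
Tree: B1–B2, B2–B3, B3–B4

Every bag has size at most 3, so the width is 3 − 1 = 2 and tw(G) ≤ 2. The edges 4–2–5–0–4 form a cycle, so G is not a tree and its treewidth is at least 2. Hence tw(G) = 2 exactly.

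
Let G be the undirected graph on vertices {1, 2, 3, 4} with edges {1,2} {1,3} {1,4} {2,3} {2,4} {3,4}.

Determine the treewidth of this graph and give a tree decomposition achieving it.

Treewidth 3.
One such decomposition:
Bags: B1 = {1, 2, 3, 4}
Tree: (single bag)

With just one bag of size 4, the width is 4 − 1 = 3, so tw(G) ≤ 3. On the other hand G contains the 4-clique {1, 2, 3, 4}. A clique must lie in a single bag of any decomposition, so no decomposition can have width below 3. The upper and lower bounds meet at 3, so that is the treewidth.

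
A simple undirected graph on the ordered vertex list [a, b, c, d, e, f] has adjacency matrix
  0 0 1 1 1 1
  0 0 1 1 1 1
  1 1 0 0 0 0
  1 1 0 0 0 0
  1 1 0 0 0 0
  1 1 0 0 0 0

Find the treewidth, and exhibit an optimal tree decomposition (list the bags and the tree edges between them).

The largest bag has 3 vertices, giving width 2; this decomposition certifies tw(G) ≤ 2. Since e–b–c–a–e is a cycle in G, G is not acyclic. Forests are exactly the graphs of treewidth ≤ 1, so tw(G) ≥ 2. The upper and lower bounds meet at 2, so that is the treewidth.

Treewidth 2.
Bags: B1 = {a, b, e}  B2 = {a, b, c}  B3 = {a, b, f}  B4 = {a, b, d}
Tree: B1–B2, B2–B3, B3–B4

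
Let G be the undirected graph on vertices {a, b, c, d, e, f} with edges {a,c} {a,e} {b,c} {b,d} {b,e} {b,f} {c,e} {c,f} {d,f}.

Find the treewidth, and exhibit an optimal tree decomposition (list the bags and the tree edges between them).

The largest bag has 3 vertices, giving width 2; this decomposition certifies tw(G) ≤ 2. For the lower bound, the 3 vertices {b, d, f} are pairwise adjacent, and any tree decomposition puts a clique entirely inside one bag — forcing width ≥ 2. The upper and lower bounds meet at 2, so that is the treewidth.

Treewidth 2.
Bags: B1 = {b, c, f}  B2 = {b, d, f}  B3 = {b, c, e}  B4 = {a, c, e}
Tree: B1–B2, B1–B3, B3–B4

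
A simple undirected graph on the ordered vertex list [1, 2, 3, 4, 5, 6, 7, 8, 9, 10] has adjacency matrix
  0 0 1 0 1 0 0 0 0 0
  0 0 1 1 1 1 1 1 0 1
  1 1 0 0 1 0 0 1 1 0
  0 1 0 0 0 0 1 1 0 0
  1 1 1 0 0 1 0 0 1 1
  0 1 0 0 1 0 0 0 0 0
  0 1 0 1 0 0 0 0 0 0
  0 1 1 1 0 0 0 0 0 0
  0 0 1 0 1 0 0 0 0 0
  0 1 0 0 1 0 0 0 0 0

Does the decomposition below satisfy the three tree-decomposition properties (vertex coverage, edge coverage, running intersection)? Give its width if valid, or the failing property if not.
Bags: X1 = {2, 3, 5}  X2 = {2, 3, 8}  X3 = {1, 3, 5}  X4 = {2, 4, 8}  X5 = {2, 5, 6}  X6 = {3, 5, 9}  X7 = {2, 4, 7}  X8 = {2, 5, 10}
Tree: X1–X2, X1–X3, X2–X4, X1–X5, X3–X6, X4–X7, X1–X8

Vertex coverage: the bags together contain {1, 2, 3, 4, 5, 6, 7, 8, 9, 10}, the full vertex set. Edge coverage: each edge of G has both endpoints in at least one bag. Running intersection: for every vertex, the bags containing it form a connected subtree. All three properties hold, so this is a valid tree decomposition of width max|bag| − 1 = 2, and hence tw(G) ≤ 2.

Yes; width 2.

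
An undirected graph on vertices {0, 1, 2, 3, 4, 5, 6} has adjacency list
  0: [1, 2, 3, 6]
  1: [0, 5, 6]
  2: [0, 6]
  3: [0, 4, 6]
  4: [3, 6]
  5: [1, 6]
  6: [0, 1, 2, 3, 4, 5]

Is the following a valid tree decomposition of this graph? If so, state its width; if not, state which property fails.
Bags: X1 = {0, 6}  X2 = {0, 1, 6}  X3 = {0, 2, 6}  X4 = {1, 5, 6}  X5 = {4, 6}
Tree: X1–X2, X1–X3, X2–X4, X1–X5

No — vertex 3 appears in no bag.

A tree decomposition must satisfy three properties: every vertex lies in some bag; for every edge, both endpoints lie together in some bag; and for every vertex, the bags containing it form a connected subtree. Here vertex 3 appears in no bag, so the decomposition is invalid.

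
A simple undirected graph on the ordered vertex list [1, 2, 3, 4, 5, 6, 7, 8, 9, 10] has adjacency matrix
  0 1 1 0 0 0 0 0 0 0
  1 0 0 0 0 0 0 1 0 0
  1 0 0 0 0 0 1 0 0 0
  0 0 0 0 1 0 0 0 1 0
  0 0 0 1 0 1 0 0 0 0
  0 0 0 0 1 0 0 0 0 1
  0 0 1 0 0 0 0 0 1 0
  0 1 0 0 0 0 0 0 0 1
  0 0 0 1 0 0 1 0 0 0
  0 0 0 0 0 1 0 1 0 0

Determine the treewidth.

A width-2 tree decomposition is:
Bags: B1 = {5, 6, 10}  B2 = {5, 8, 10}  B3 = {2, 5, 8}  B4 = {1, 2, 5}  B5 = {1, 3, 5}  B6 = {3, 5, 7}  B7 = {5, 7, 9}  B8 = {4, 5, 9}
Tree: B1–B2, B2–B3, B3–B4, B4–B5, B5–B6, B6–B7, B7–B8
Each bag holds 3 vertices, so the decomposition has width 2, which upper-bounds the treewidth. The edges 5–6–10–8–2–1–3–7–9–4–5 form a cycle, so G is not a tree and its treewidth is at least 2. The upper and lower bounds meet at 2, so that is the treewidth.

2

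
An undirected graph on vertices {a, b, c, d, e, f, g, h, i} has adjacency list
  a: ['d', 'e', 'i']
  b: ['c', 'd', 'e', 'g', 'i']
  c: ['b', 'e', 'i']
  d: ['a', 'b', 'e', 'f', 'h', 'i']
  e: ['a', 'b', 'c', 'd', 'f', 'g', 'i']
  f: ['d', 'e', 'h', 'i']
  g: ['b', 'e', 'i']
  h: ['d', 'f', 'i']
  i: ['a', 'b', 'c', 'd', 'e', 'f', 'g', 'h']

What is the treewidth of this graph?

3

A width-3 tree decomposition is:
Bags: B1 = {d, f, h, i}  B2 = {d, e, f, i}  B3 = {b, d, e, i}  B4 = {b, c, e, i}  B5 = {a, d, e, i}  B6 = {b, e, g, i}
Tree: B1–B2, B2–B3, B3–B4, B2–B5, B3–B6
The largest bag has 4 vertices, giving width 3; this decomposition certifies tw(G) ≤ 3. On the other hand G contains the 4-clique {d, e, f, i}. A clique must lie in a single bag of any decomposition, so no decomposition can have width below 3. Hence tw(G) = 3 exactly.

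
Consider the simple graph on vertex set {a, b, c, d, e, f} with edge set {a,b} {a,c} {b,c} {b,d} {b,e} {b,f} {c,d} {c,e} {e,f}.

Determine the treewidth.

A width-2 tree decomposition is:
Bags: B1 = {b, c, e}  B2 = {b, e, f}  B3 = {b, c, d}  B4 = {a, b, c}
Tree: B1–B2, B1–B3, B3–B4
Every bag has size at most 3, so the width is 3 − 1 = 2 and tw(G) ≤ 2. Conversely, {b, c, d} is a clique of size 3, and the vertices of any clique must share a bag in every tree decomposition; so some bag has ≥ 3 vertices and tw(G) ≥ 2. The upper and lower bounds meet at 2, so that is the treewidth.

2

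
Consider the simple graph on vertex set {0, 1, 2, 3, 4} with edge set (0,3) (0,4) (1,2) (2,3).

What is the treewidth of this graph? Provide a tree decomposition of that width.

Each bag holds 2 vertices, so the decomposition has width 1, which upper-bounds the treewidth. Any graph with an edge has treewidth ≥ 1, and G has the edge 4–0. Combining the bounds, tw(G) = 1.

Treewidth 1.
One such decomposition:
Bags: B1 = {0, 4}  B2 = {0, 3}  B3 = {2, 3}  B4 = {1, 2}
Tree: B1–B2, B2–B3, B3–B4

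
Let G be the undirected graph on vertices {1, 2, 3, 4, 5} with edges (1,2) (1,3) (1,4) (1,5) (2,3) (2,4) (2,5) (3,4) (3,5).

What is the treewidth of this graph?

A width-3 tree decomposition is:
Bags: B1 = {1, 2, 3, 4}  B2 = {1, 2, 3, 5}
Tree: B1–B2
Every bag has size at most 4, so the width is 4 − 1 = 3 and tw(G) ≤ 3. On the other hand G contains the 4-clique {1, 2, 3, 4}. A clique must lie in a single bag of any decomposition, so no decomposition can have width below 3. The upper and lower bounds meet at 3, so that is the treewidth.

3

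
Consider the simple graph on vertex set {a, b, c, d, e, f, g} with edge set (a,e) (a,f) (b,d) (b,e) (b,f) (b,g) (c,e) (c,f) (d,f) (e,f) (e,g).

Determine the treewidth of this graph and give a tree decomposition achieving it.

Each bag holds 3 vertices, so the decomposition has width 2, which upper-bounds the treewidth. On the other hand G contains the 3-clique {b, e, g}. A clique must lie in a single bag of any decomposition, so no decomposition can have width below 2. The upper and lower bounds meet at 2, so that is the treewidth.

Treewidth 2.
One optimal decomposition is:
Bags: B1 = {b, e, f}  B2 = {b, d, f}  B3 = {c, e, f}  B4 = {b, e, g}  B5 = {a, e, f}
Tree: B1–B2, B1–B3, B1–B4, B1–B5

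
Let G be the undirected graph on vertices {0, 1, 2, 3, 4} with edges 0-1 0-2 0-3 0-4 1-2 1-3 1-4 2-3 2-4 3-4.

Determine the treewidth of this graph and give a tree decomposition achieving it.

A single bag containing all 5 vertices is trivially a valid decomposition of width 4. Conversely, {0, 1, 2, 3, 4} is a clique of size 5, and the vertices of any clique must share a bag in every tree decomposition; so some bag has ≥ 5 vertices and tw(G) ≥ 4. Therefore the treewidth is 4.

Treewidth 4.
One such decomposition:
Bags: B1 = {0, 1, 2, 3, 4}
Tree: (single bag)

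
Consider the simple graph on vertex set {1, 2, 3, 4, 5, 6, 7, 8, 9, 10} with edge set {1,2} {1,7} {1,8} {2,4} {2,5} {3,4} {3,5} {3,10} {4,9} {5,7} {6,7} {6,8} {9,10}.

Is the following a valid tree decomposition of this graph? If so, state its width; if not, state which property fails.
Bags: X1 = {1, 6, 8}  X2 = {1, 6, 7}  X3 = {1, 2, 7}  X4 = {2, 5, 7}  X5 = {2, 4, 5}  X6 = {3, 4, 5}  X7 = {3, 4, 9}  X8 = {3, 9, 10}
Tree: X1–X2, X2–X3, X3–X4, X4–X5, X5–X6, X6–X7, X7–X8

Vertex coverage: the bags together contain {1, 2, 3, 4, 5, 6, 7, 8, 9, 10}, the full vertex set. Edge coverage: each edge of G has both endpoints in at least one bag. Running intersection: for every vertex, the bags containing it form a connected subtree. All three properties hold, so this is a valid tree decomposition of width max|bag| − 1 = 2, and hence tw(G) ≤ 2.

Yes; width 2.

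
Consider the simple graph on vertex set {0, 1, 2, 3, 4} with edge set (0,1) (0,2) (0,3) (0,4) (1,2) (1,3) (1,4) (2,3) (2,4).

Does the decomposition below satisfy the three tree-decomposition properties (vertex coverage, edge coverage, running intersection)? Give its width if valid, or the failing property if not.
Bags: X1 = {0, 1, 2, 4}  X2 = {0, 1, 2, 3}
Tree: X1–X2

Yes; width 3.

Every vertex of G appears in some bag (union = {0, 1, 2, 3, 4}); every edge is covered by a bag; and for each vertex v the set of bags containing v is connected in the bag tree. The decomposition is therefore valid. The largest bag has 4 vertices, so the width is 3.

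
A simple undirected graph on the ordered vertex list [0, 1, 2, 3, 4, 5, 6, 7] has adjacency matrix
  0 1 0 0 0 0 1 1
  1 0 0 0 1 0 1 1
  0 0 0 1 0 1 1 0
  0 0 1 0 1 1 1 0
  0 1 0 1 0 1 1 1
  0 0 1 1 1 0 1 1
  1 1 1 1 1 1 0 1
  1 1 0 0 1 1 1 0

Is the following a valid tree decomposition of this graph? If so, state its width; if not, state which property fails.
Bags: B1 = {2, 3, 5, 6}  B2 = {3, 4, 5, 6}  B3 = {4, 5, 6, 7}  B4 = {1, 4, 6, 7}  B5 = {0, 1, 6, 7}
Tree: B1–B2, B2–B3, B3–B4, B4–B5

Vertex coverage: the bags together contain {0, 1, 2, 3, 4, 5, 6, 7}, the full vertex set. Edge coverage: each edge of G has both endpoints in at least one bag. Running intersection: for every vertex, the bags containing it form a connected subtree. All three properties hold, so this is a valid tree decomposition of width max|bag| − 1 = 3, and hence tw(G) ≤ 3.

Yes; width 3.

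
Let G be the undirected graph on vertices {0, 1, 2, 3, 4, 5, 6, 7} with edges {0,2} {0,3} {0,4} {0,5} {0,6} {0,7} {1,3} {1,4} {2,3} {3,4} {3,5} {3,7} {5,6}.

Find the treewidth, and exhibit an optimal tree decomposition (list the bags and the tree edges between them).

Treewidth 2.
One such decomposition:
Bags: B1 = {0, 2, 3}  B2 = {0, 3, 7}  B3 = {0, 3, 4}  B4 = {0, 3, 5}  B5 = {0, 5, 6}  B6 = {1, 3, 4}
Tree: B1–B2, B1–B3, B3–B4, B4–B5, B3–B6

The largest bag has 3 vertices, giving width 2; this decomposition certifies tw(G) ≤ 2. Conversely, {0, 2, 3} is a clique of size 3, and the vertices of any clique must share a bag in every tree decomposition; so some bag has ≥ 3 vertices and tw(G) ≥ 2. Combining the bounds, tw(G) = 2.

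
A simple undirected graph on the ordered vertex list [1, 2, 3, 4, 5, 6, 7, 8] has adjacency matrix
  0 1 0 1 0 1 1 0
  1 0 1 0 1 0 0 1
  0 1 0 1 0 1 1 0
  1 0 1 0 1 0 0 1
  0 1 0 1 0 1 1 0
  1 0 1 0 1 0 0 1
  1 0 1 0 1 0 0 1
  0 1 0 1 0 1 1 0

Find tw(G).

4

A width-4 tree decomposition is:
Bags: B1 = {1, 3, 5, 6, 8}  B2 = {1, 2, 3, 5, 8}  B3 = {1, 3, 5, 7, 8}  B4 = {1, 3, 4, 5, 8}
Tree: B1–B2, B2–B3, B3–B4
Every bag has size at most 5, so the width is 5 − 1 = 4 and tw(G) ≤ 4. For the lower bound: the 5 vertex sets {6,8}, {2,5}, {3,7}, {1}, {4} are disjoint, each induces a connected subgraph, and every pair is joined by at least one edge of G. Contracting each set to a single vertex therefore yields K_{5} as a minor, and since treewidth is minor-monotone, tw(G) ≥ tw(K_{5}) = 4. Combining the bounds, tw(G) = 4.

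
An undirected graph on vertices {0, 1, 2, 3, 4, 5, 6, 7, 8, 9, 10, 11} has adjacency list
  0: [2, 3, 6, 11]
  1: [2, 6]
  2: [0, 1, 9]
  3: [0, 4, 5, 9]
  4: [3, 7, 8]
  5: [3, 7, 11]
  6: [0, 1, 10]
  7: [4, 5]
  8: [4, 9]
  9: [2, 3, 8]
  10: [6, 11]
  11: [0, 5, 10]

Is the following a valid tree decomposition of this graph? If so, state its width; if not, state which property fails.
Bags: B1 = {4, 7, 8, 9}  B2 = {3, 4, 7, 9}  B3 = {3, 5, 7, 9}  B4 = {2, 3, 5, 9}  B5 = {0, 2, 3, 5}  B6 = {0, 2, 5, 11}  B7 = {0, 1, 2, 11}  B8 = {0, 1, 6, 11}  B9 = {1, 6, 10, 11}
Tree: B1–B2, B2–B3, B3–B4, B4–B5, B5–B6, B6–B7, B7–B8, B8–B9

Yes; width 3.

Checking the three conditions: (i) the bags cover all of {0, 1, 2, 3, 4, 5, 6, 7, 8, 9, 10, 11}; (ii) for each edge, some bag contains both endpoints; (iii) the bags containing any fixed vertex form a subtree. All hold, so the decomposition is valid with width 4 − 1 = 3.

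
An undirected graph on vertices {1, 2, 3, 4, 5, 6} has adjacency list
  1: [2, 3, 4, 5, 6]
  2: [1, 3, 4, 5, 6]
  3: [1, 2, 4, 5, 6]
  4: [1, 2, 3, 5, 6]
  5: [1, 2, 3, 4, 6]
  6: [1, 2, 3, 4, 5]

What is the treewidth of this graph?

5

A width-5 tree decomposition is:
Bags: B1 = {1, 2, 3, 4, 5, 6}
Tree: (single bag)
With just one bag of size 6, the width is 6 − 1 = 5, so tw(G) ≤ 5. On the other hand G contains the 6-clique {1, 2, 3, 4, 5, 6}. A clique must lie in a single bag of any decomposition, so no decomposition can have width below 5. The upper and lower bounds meet at 5, so that is the treewidth.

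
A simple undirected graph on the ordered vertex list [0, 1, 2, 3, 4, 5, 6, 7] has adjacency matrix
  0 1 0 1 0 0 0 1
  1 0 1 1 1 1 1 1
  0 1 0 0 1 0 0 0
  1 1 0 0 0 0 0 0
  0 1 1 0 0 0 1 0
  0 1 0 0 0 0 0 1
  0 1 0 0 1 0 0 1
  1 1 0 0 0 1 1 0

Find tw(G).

2

A width-2 tree decomposition is:
Bags: B1 = {1, 6, 7}  B2 = {1, 4, 6}  B3 = {1, 2, 4}  B4 = {0, 1, 7}  B5 = {1, 5, 7}  B6 = {0, 1, 3}
Tree: B1–B2, B2–B3, B1–B4, B4–B5, B4–B6
The largest bag has 3 vertices, giving width 2; this decomposition certifies tw(G) ≤ 2. On the other hand G contains the 3-clique {1, 2, 4}. A clique must lie in a single bag of any decomposition, so no decomposition can have width below 2. The upper and lower bounds meet at 2, so that is the treewidth.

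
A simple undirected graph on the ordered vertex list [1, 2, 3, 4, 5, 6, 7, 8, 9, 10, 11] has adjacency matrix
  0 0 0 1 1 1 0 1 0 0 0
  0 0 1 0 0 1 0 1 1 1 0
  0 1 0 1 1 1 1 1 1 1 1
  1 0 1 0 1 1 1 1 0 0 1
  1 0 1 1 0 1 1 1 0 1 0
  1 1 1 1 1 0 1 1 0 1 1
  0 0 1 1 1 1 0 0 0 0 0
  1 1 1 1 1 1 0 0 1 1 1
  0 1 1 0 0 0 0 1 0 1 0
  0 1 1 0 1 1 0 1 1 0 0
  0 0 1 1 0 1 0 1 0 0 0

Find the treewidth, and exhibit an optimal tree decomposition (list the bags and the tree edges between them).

Each bag holds 5 vertices, so the decomposition has width 4, which upper-bounds the treewidth. On the other hand G contains the 5-clique {1, 4, 5, 6, 8}. A clique must lie in a single bag of any decomposition, so no decomposition can have width below 4. Therefore the treewidth is 4.

Treewidth 4.
Bags: B1 = {3, 4, 5, 6, 7}  B2 = {3, 4, 5, 6, 8}  B3 = {3, 5, 6, 8, 10}  B4 = {2, 3, 6, 8, 10}  B5 = {1, 4, 5, 6, 8}  B6 = {2, 3, 8, 9, 10}  B7 = {3, 4, 6, 8, 11}
Tree: B1–B2, B2–B3, B3–B4, B2–B5, B4–B6, B2–B7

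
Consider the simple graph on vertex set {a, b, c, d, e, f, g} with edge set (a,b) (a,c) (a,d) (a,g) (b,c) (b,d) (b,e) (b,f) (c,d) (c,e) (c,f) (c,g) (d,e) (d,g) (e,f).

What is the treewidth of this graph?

3

A width-3 tree decomposition is:
Bags: B1 = {b, c, d, e}  B2 = {a, b, c, d}  B3 = {a, c, d, g}  B4 = {b, c, e, f}
Tree: B1–B2, B2–B3, B1–B4
The largest bag has 4 vertices, giving width 3; this decomposition certifies tw(G) ≤ 3. Conversely, {b, c, d, e} is a clique of size 4, and the vertices of any clique must share a bag in every tree decomposition; so some bag has ≥ 4 vertices and tw(G) ≥ 3. Hence tw(G) = 3 exactly.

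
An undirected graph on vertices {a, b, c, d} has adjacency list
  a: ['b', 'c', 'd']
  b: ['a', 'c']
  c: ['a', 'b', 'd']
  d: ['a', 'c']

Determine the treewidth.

2

A width-2 tree decomposition is:
Bags: B1 = {a, b, c}  B2 = {a, c, d}
Tree: B1–B2
Each bag holds 3 vertices, so the decomposition has width 2, which upper-bounds the treewidth. On the other hand G contains the 3-clique {a, c, d}. A clique must lie in a single bag of any decomposition, so no decomposition can have width below 2. Combining the bounds, tw(G) = 2.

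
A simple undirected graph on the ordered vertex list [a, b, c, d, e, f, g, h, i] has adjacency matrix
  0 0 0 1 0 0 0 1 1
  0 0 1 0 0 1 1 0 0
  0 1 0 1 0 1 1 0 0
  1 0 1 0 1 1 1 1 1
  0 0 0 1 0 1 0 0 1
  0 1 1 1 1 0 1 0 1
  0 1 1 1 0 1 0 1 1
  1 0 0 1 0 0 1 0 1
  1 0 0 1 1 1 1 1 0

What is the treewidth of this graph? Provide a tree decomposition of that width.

Treewidth 3.
One optimal decomposition is:
Bags: B1 = {d, e, f, i}  B2 = {d, f, g, i}  B3 = {d, g, h, i}  B4 = {c, d, f, g}  B5 = {a, d, h, i}  B6 = {b, c, f, g}
Tree: B1–B2, B2–B3, B2–B4, B3–B5, B4–B6

Every bag has size at most 4, so the width is 4 − 1 = 3 and tw(G) ≤ 3. For the lower bound, the 4 vertices {c, d, f, g} are pairwise adjacent, and any tree decomposition puts a clique entirely inside one bag — forcing width ≥ 3. The upper and lower bounds meet at 3, so that is the treewidth.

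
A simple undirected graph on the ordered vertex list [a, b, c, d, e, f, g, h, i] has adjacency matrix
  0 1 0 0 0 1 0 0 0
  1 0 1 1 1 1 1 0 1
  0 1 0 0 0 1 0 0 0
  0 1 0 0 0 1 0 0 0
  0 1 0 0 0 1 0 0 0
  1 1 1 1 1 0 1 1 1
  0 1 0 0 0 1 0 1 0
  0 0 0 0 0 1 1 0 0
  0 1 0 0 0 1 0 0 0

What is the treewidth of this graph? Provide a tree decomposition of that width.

The largest bag has 3 vertices, giving width 2; this decomposition certifies tw(G) ≤ 2. For the lower bound, the 3 vertices {f, g, h} are pairwise adjacent, and any tree decomposition puts a clique entirely inside one bag — forcing width ≥ 2. The upper and lower bounds meet at 2, so that is the treewidth.

Treewidth 2.
One optimal decomposition is:
Bags: B1 = {b, e, f}  B2 = {b, c, f}  B3 = {b, f, i}  B4 = {b, f, g}  B5 = {b, d, f}  B6 = {a, b, f}  B7 = {f, g, h}
Tree: B1–B2, B1–B3, B1–B4, B2–B5, B4–B6, B4–B7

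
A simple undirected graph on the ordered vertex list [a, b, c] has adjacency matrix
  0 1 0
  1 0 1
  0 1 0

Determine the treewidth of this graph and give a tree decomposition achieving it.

Each bag holds 2 vertices, so the decomposition has width 1, which upper-bounds the treewidth. G has an edge, so its treewidth is at least 1. The upper and lower bounds meet at 1, so that is the treewidth.

Treewidth 1.
Bags: B1 = {b, c}  B2 = {a, b}
Tree: B1–B2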